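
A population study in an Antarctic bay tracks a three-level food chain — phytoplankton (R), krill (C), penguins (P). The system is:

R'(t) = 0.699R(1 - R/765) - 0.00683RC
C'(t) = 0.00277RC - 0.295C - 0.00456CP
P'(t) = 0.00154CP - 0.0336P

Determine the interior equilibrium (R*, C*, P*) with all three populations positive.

From dP/dt = 0: 0.00154C* = 0.0336, so C* = 21.8.
From dR/dt = 0: 0.699(1 - R*/765) = 0.00683·21.8, giving R* = 765·(1 - 0.213) = 602.
From dC/dt = 0: 0.00277·602 - 0.295 = 0.00456P*, so P* = 1.37/0.00456 = 301.

R* ≈ 602, C* ≈ 21.8, P* ≈ 301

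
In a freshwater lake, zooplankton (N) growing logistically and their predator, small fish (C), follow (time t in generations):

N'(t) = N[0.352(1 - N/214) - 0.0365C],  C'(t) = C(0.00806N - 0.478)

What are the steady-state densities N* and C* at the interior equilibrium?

N* ≈ 59.3, C* ≈ 6.97

From dC/dt = 0 with C > 0: 0.00806N* = 0.478, so N* = 59.3.
Substitute into dN/dt = 0: 0.352(1 - 59.3/214) = 0.0365C*.
The bracket is 0.723, giving C* = 0.254/0.0365 = 6.97.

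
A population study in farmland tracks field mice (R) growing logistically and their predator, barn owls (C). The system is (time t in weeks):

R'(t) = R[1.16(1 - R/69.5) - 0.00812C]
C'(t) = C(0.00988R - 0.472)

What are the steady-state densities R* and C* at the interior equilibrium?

R* ≈ 47.8, C* ≈ 44.7

From dC/dt = 0 with C > 0: 0.00988R* = 0.472, so R* = 47.8.
Substitute into dR/dt = 0: 1.16(1 - 47.8/69.5) = 0.00812C*.
The bracket is 0.313, giving C* = 0.363/0.00812 = 44.7.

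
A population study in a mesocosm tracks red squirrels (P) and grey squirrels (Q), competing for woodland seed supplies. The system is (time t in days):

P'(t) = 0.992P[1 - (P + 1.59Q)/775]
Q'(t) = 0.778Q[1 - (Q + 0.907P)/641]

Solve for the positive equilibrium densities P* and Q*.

P* ≈ 552, Q* ≈ 140

Setting both brackets to zero gives the nullclines P + 1.59Q = 775 and 0.907P + Q = 641.
Substituting Q = 641 - 0.907P into the first: P(1 - 1.59·0.907) = 775 - 1.59·641.
So P* = -244/-0.442 = 552, and then Q* = 641 - 0.907·552 = 140.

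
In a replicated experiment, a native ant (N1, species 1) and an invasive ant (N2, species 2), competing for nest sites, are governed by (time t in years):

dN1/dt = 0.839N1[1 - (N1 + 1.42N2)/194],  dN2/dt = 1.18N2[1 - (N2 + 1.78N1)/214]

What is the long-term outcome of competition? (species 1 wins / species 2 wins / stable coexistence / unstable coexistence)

Compare the nullcline intercepts: K1/α12 = 194/1.42 = 137 < K2 = 214; K2/α21 = 214/1.78 = 120 < K1 = 194.
Since both are reversed, neither can invade when rare; the interior point is a saddle.

unstable coexistence (outcome depends on initial conditions)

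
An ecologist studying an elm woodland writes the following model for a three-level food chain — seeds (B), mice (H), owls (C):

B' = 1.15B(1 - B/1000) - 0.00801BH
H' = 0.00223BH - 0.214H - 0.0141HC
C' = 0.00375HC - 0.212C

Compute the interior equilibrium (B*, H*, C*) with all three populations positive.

B* ≈ 606, H* ≈ 56.5, C* ≈ 80.7

From dC/dt = 0: 0.00375H* = 0.212, so H* = 56.5.
From dB/dt = 0: 1.15(1 - B*/1000) = 0.00801·56.5, giving B* = 1000·(1 - 0.394) = 606.
From dH/dt = 0: 0.00223·606 - 0.214 = 0.0141C*, so C* = 1.14/0.0141 = 80.7.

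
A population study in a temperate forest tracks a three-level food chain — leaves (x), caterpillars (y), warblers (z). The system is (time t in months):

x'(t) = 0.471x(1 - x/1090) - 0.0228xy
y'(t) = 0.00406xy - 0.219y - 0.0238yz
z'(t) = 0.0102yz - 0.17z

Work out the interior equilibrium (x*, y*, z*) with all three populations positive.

From dz/dt = 0: 0.0102y* = 0.17, so y* = 16.7.
From dx/dt = 0: 0.471(1 - x*/1090) = 0.0228·16.7, giving x* = 1090·(1 - 0.807) = 211.
From dy/dt = 0: 0.00406·211 - 0.219 = 0.0238z*, so z* = 0.636/0.0238 = 26.7.

x* ≈ 211, y* ≈ 16.7, z* ≈ 26.7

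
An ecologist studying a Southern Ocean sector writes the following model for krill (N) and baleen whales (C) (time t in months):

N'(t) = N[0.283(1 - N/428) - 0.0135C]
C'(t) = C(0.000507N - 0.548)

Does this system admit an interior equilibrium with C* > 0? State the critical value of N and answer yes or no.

The predator equation gives dC/dt > 0 only when N > 0.548/0.000507 = 1080.
Without the predator, N → K = 428. Since 428 < 1080, the predator cannot invade.

Threshold N = 1080; K < 1080, so no, the predator goes extinct.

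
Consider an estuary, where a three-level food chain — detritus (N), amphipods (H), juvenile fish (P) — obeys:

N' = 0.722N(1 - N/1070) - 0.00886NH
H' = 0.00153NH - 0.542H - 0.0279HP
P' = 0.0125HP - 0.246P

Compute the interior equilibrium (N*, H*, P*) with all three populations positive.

From dP/dt = 0: 0.0125H* = 0.246, so H* = 19.7.
From dN/dt = 0: 0.722(1 - N*/1070) = 0.00886·19.7, giving N* = 1070·(1 - 0.242) = 812.
From dH/dt = 0: 0.00153·812 - 0.542 = 0.0279P*, so P* = 0.7/0.0279 = 25.1.

N* ≈ 812, H* ≈ 19.7, P* ≈ 25.1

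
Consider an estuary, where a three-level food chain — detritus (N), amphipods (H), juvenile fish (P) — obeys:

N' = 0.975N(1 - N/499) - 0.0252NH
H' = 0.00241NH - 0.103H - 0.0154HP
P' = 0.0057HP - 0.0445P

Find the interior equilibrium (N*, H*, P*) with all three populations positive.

From dP/dt = 0: 0.0057H* = 0.0445, so H* = 7.81.
From dN/dt = 0: 0.975(1 - N*/499) = 0.0252·7.81, giving N* = 499·(1 - 0.202) = 398.
From dH/dt = 0: 0.00241·398 - 0.103 = 0.0154P*, so P* = 0.857/0.0154 = 55.6.

N* ≈ 398, H* ≈ 7.81, P* ≈ 55.6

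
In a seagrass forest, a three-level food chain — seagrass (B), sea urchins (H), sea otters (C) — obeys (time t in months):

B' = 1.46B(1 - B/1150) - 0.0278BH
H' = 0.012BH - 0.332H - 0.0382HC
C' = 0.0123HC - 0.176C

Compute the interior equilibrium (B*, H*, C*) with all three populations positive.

From dC/dt = 0: 0.0123H* = 0.176, so H* = 14.3.
From dB/dt = 0: 1.46(1 - B*/1150) = 0.0278·14.3, giving B* = 1150·(1 - 0.272) = 837.
From dH/dt = 0: 0.012·837 - 0.332 = 0.0382C*, so C* = 9.71/0.0382 = 254.

B* ≈ 837, H* ≈ 14.3, C* ≈ 254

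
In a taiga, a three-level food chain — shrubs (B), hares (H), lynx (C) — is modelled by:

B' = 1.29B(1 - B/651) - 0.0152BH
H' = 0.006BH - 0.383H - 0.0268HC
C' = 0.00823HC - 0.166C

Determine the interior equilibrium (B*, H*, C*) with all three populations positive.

B* ≈ 496, H* ≈ 20.2, C* ≈ 96.8

From dC/dt = 0: 0.00823H* = 0.166, so H* = 20.2.
From dB/dt = 0: 1.29(1 - B*/651) = 0.0152·20.2, giving B* = 651·(1 - 0.238) = 496.
From dH/dt = 0: 0.006·496 - 0.383 = 0.0268C*, so C* = 2.59/0.0268 = 96.8.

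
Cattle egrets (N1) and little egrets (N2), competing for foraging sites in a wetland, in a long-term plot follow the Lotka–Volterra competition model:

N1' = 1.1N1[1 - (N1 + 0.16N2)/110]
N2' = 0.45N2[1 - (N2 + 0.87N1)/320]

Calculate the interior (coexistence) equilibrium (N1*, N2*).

Setting both brackets to zero gives the nullclines N1 + 0.16N2 = 110 and 0.87N1 + N2 = 320.
Substituting N2 = 320 - 0.87N1 into the first: N1(1 - 0.16·0.87) = 110 - 0.16·320.
So N1* = 58.8/0.861 = 68.3, and then N2* = 320 - 0.87·68.3 = 261.

N1* ≈ 68.3, N2* ≈ 261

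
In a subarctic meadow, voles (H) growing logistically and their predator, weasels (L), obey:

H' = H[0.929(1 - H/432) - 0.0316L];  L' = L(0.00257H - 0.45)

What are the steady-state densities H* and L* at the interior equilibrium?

H* ≈ 175, L* ≈ 17.5

From dL/dt = 0 with L > 0: 0.00257H* = 0.45, so H* = 175.
Substitute into dH/dt = 0: 0.929(1 - 175/432) = 0.0316L*.
The bracket is 0.595, giving L* = 0.552/0.0316 = 17.5.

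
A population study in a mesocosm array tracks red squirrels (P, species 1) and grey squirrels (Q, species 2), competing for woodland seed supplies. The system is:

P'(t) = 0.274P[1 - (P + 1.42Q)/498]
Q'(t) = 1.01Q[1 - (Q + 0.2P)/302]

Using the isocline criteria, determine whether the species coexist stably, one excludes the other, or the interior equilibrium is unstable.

Compare the nullcline intercepts: K1/α12 = 498/1.42 = 351 > K2 = 302; K2/α21 = 302/0.2 = 1510 > K1 = 498.
Since both inequalities hold, each species can invade when rare, so the interior equilibrium is stable.

stable coexistence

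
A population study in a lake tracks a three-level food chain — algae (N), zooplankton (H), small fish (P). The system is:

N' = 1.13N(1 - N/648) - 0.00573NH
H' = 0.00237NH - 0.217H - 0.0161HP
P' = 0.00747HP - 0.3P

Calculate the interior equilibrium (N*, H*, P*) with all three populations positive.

From dP/dt = 0: 0.00747H* = 0.3, so H* = 40.2.
From dN/dt = 0: 1.13(1 - N*/648) = 0.00573·40.2, giving N* = 648·(1 - 0.204) = 516.
From dH/dt = 0: 0.00237·516 - 0.217 = 0.0161P*, so P* = 1.01/0.0161 = 62.5.

N* ≈ 516, H* ≈ 40.2, P* ≈ 62.5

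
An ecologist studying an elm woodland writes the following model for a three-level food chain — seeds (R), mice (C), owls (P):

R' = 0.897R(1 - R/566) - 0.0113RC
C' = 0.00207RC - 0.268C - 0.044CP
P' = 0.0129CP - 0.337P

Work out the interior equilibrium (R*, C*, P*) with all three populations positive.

R* ≈ 380, C* ≈ 26.1, P* ≈ 11.8

From dP/dt = 0: 0.0129C* = 0.337, so C* = 26.1.
From dR/dt = 0: 0.897(1 - R*/566) = 0.0113·26.1, giving R* = 566·(1 - 0.329) = 380.
From dC/dt = 0: 0.00207·380 - 0.268 = 0.044P*, so P* = 0.518/0.044 = 11.8.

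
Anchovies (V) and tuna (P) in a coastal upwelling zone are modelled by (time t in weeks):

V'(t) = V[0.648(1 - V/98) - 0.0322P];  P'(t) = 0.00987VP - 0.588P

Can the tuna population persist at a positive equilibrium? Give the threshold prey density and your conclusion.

Threshold V = 59.6; K > 59.6, so yes, the predator persists.

The predator equation gives dP/dt > 0 only when V > 0.588/0.00987 = 59.6.
Without the predator, V → K = 98. Since 98 > 59.6, the predator can invade and persist.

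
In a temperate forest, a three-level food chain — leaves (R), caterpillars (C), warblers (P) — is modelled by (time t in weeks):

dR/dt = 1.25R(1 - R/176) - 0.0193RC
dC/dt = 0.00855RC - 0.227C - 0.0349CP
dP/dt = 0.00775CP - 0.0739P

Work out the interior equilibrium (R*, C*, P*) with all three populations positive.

From dP/dt = 0: 0.00775C* = 0.0739, so C* = 9.54.
From dR/dt = 0: 1.25(1 - R*/176) = 0.0193·9.54, giving R* = 176·(1 - 0.147) = 150.
From dC/dt = 0: 0.00855·150 - 0.227 = 0.0349P*, so P* = 1.06/0.0349 = 30.3.

R* ≈ 150, C* ≈ 9.54, P* ≈ 30.3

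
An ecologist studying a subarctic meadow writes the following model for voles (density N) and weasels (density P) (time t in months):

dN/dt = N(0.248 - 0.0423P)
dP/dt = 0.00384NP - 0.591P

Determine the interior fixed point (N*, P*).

N* ≈ 154, P* ≈ 5.86

Set dP/dt = 0 with P > 0: 0.00384N - 0.591 = 0, so N* = 0.591/0.00384 = 154.
Set dN/dt = 0 with N > 0: 0.248 - 0.0423P = 0, so P* = 0.248/0.0423 = 5.86.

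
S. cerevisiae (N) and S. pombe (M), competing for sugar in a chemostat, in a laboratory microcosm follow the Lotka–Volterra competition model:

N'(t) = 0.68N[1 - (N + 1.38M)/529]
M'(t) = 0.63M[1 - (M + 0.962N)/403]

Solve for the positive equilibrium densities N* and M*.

Setting both brackets to zero gives the nullclines N + 1.38M = 529 and 0.962N + M = 403.
Substituting M = 403 - 0.962N into the first: N(1 - 1.38·0.962) = 529 - 1.38·403.
So N* = -27.1/-0.328 = 82.9, and then M* = 403 - 0.962·82.9 = 323.

N* ≈ 82.9, M* ≈ 323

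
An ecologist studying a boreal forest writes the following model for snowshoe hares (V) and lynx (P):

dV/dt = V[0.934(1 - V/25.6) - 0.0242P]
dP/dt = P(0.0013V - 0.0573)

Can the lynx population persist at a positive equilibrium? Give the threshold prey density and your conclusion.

The predator equation gives dP/dt > 0 only when V > 0.0573/0.0013 = 44.1.
Without the predator, V → K = 25.6. Since 25.6 < 44.1, the predator cannot invade.

Threshold V = 44.1; K < 44.1, so no, the predator goes extinct.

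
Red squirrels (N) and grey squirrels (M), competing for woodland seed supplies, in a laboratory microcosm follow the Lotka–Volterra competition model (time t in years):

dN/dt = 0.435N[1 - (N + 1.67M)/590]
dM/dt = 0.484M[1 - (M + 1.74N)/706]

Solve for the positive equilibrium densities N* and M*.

N* ≈ 309, M* ≈ 168

Setting both brackets to zero gives the nullclines N + 1.67M = 590 and 1.74N + M = 706.
Substituting M = 706 - 1.74N into the first: N(1 - 1.67·1.74) = 590 - 1.67·706.
So N* = -589/-1.91 = 309, and then M* = 706 - 1.74·309 = 168.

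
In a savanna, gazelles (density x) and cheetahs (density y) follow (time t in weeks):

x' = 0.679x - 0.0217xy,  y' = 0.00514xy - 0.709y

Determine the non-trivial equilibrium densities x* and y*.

x* ≈ 138, y* ≈ 31.3

Set dy/dt = 0 with y > 0: 0.00514x - 0.709 = 0, so x* = 0.709/0.00514 = 138.
Set dx/dt = 0 with x > 0: 0.679 - 0.0217y = 0, so y* = 0.679/0.0217 = 31.3.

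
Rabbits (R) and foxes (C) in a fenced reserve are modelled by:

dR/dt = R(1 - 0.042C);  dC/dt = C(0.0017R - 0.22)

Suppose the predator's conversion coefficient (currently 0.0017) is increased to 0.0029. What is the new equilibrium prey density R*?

At the interior fixed point, setting dC/dt = 0 with C > 0 fixes R* = (predator death rate)/(RC coefficient) — independent of the other coefficients.
With the change, R* = 0.22/0.0029 = 75.9; it falls from 129.

R* ≈ 75.9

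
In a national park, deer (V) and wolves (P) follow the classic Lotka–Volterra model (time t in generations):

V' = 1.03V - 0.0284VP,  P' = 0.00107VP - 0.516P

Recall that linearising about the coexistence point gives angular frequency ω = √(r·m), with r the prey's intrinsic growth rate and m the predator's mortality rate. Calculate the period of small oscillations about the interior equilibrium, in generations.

Here r = 1.03 and m = 0.516, so r·m = 0.531.
ω = √0.531 = 0.729 per generation, hence T = 2π/ω ≈ 8.62 generations.

T ≈ 8.62 generations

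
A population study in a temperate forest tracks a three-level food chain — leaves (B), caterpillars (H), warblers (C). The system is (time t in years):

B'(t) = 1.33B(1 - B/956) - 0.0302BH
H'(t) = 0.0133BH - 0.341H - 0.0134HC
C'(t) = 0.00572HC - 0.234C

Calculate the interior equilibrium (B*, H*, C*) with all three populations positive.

B* ≈ 68, H* ≈ 40.9, C* ≈ 42

From dC/dt = 0: 0.00572H* = 0.234, so H* = 40.9.
From dB/dt = 0: 1.33(1 - B*/956) = 0.0302·40.9, giving B* = 956·(1 - 0.929) = 68.
From dH/dt = 0: 0.0133·68 - 0.341 = 0.0134C*, so C* = 0.563/0.0134 = 42.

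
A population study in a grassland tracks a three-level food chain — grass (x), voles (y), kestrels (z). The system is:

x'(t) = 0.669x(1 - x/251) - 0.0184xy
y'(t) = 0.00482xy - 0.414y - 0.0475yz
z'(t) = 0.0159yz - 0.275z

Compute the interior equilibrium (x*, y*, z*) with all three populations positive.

x* ≈ 132, y* ≈ 17.3, z* ≈ 4.64

From dz/dt = 0: 0.0159y* = 0.275, so y* = 17.3.
From dx/dt = 0: 0.669(1 - x*/251) = 0.0184·17.3, giving x* = 251·(1 - 0.476) = 132.
From dy/dt = 0: 0.00482·132 - 0.414 = 0.0475z*, so z* = 0.22/0.0475 = 4.64.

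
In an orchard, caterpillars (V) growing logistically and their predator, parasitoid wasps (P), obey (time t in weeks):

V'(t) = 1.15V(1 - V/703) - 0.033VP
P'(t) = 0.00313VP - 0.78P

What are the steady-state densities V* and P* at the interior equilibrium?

From dP/dt = 0 with P > 0: 0.00313V* = 0.78, so V* = 249.
Substitute into dV/dt = 0: 1.15(1 - 249/703) = 0.033P*.
The bracket is 0.646, giving P* = 0.742/0.033 = 22.5.

V* ≈ 249, P* ≈ 22.5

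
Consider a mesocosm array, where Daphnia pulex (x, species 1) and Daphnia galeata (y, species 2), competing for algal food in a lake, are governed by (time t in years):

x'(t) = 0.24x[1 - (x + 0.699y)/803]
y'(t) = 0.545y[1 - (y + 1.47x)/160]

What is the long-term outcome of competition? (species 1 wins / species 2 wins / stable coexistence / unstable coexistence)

species 1 excludes species 2

Compare the nullcline intercepts: K1/α12 = 803/0.699 = 1150 > K2 = 160; K2/α21 = 160/1.47 = 109 < K1 = 803.
Since the inequalities point opposite ways, species 1 can invade but species 2 cannot.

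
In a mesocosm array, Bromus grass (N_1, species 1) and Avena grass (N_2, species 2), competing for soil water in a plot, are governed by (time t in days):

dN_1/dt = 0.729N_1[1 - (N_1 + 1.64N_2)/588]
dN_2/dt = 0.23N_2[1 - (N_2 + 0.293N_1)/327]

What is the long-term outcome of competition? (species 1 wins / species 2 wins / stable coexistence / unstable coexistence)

stable coexistence

Compare the nullcline intercepts: K1/α12 = 588/1.64 = 359 > K2 = 327; K2/α21 = 327/0.293 = 1120 > K1 = 588.
Since both inequalities hold, each species can invade when rare, so the interior equilibrium is stable.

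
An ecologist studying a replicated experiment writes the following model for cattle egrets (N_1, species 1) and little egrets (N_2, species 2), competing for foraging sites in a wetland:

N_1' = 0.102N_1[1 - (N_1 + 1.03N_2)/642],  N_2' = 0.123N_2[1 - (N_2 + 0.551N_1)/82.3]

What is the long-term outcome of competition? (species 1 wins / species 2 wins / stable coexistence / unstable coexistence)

species 1 excludes species 2

Compare the nullcline intercepts: K1/α12 = 642/1.03 = 623 > K2 = 82.3; K2/α21 = 82.3/0.551 = 149 < K1 = 642.
Since the inequalities point opposite ways, species 1 can invade but species 2 cannot.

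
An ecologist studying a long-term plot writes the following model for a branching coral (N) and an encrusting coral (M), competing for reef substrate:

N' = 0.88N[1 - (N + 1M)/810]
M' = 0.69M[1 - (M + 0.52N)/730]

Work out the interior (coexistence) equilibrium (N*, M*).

Setting both brackets to zero gives the nullclines N + 1M = 810 and 0.52N + M = 730.
Substituting M = 730 - 0.52N into the first: N(1 - 1·0.52) = 810 - 1·730.
So N* = 80/0.48 = 167, and then M* = 730 - 0.52·167 = 643.

N* ≈ 167, M* ≈ 643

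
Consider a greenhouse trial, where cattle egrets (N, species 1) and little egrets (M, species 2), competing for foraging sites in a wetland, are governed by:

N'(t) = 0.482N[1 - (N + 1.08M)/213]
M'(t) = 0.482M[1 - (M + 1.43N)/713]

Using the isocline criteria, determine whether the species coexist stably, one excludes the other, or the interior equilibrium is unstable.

species 2 excludes species 1

Compare the nullcline intercepts: K1/α12 = 213/1.08 = 197 < K2 = 713; K2/α21 = 713/1.43 = 499 > K1 = 213.
Since the inequalities point opposite ways, species 2 can invade but species 1 cannot.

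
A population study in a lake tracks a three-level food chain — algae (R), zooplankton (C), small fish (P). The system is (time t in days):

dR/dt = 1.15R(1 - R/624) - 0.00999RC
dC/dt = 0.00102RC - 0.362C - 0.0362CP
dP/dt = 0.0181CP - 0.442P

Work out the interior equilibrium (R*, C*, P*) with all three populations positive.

From dP/dt = 0: 0.0181C* = 0.442, so C* = 24.4.
From dR/dt = 0: 1.15(1 - R*/624) = 0.00999·24.4, giving R* = 624·(1 - 0.212) = 492.
From dC/dt = 0: 0.00102·492 - 0.362 = 0.0362P*, so P* = 0.139/0.0362 = 3.85.

R* ≈ 492, C* ≈ 24.4, P* ≈ 3.85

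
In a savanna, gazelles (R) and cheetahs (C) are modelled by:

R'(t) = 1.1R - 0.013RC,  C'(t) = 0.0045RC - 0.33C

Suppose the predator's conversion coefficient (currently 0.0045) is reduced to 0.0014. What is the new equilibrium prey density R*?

R* ≈ 236

At the interior fixed point, setting dC/dt = 0 with C > 0 fixes R* = (predator death rate)/(RC coefficient) — independent of the other coefficients.
With the change, R* = 0.33/0.0014 = 236; it rises from 73.3.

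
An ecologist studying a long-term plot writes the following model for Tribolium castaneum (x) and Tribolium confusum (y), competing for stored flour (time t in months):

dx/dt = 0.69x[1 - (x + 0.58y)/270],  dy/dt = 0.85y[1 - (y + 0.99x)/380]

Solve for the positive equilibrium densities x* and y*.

Setting both brackets to zero gives the nullclines x + 0.58y = 270 and 0.99x + y = 380.
Substituting y = 380 - 0.99x into the first: x(1 - 0.58·0.99) = 270 - 0.58·380.
So x* = 49.6/0.426 = 116, and then y* = 380 - 0.99·116 = 265.

x* ≈ 116, y* ≈ 265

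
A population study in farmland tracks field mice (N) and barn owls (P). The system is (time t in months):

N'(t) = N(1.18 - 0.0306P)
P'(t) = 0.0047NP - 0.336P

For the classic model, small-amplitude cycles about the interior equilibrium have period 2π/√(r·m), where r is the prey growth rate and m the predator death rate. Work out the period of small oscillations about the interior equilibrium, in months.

Here r = 1.18 and m = 0.336, so r·m = 0.396.
ω = √0.396 = 0.63 per month, hence T = 2π/ω ≈ 9.98 months.

T ≈ 9.98 months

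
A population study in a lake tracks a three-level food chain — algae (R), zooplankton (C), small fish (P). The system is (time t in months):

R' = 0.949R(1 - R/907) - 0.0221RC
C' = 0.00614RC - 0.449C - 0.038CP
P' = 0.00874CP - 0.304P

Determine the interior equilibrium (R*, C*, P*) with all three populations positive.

From dP/dt = 0: 0.00874C* = 0.304, so C* = 34.8.
From dR/dt = 0: 0.949(1 - R*/907) = 0.0221·34.8, giving R* = 907·(1 - 0.81) = 172.
From dC/dt = 0: 0.00614·172 - 0.449 = 0.038P*, so P* = 0.609/0.038 = 16.

R* ≈ 172, C* ≈ 34.8, P* ≈ 16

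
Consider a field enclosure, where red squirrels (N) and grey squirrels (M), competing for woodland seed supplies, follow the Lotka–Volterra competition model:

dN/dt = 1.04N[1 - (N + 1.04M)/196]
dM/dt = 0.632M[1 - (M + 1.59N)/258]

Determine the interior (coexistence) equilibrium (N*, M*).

N* ≈ 111, M* ≈ 82.1

Setting both brackets to zero gives the nullclines N + 1.04M = 196 and 1.59N + M = 258.
Substituting M = 258 - 1.59N into the first: N(1 - 1.04·1.59) = 196 - 1.04·258.
So N* = -72.3/-0.654 = 111, and then M* = 258 - 1.59·111 = 82.1.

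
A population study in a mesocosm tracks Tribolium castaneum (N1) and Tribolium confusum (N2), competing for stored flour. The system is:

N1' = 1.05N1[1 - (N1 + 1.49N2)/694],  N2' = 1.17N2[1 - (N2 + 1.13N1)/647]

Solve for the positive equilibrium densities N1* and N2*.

Setting both brackets to zero gives the nullclines N1 + 1.49N2 = 694 and 1.13N1 + N2 = 647.
Substituting N2 = 647 - 1.13N1 into the first: N1(1 - 1.49·1.13) = 694 - 1.49·647.
So N1* = -270/-0.684 = 395, and then N2* = 647 - 1.13·395 = 201.

N1* ≈ 395, N2* ≈ 201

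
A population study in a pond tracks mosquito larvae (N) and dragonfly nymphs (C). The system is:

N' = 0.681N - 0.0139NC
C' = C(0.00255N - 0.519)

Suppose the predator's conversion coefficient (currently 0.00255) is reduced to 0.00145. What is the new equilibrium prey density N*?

N* ≈ 358

At the interior fixed point, setting dC/dt = 0 with C > 0 fixes N* = (predator death rate)/(NC coefficient) — independent of the other coefficients.
With the change, N* = 0.519/0.00145 = 358; it rises from 204.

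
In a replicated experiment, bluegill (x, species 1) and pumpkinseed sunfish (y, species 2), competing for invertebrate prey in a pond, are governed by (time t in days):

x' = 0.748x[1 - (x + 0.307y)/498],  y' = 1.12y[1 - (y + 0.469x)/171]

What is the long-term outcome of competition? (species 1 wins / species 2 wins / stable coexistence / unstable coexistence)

species 1 excludes species 2

Compare the nullcline intercepts: K1/α12 = 498/0.307 = 1620 > K2 = 171; K2/α21 = 171/0.469 = 365 < K1 = 498.
Since the inequalities point opposite ways, species 1 can invade but species 2 cannot.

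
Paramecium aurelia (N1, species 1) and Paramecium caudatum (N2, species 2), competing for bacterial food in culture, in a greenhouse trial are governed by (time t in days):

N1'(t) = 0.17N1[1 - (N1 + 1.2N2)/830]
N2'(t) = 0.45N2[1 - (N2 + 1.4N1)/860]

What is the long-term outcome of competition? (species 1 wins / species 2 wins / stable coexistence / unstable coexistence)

Compare the nullcline intercepts: K1/α12 = 830/1.2 = 692 < K2 = 860; K2/α21 = 860/1.4 = 614 < K1 = 830.
Since both are reversed, neither can invade when rare; the interior point is a saddle.

unstable coexistence (outcome depends on initial conditions)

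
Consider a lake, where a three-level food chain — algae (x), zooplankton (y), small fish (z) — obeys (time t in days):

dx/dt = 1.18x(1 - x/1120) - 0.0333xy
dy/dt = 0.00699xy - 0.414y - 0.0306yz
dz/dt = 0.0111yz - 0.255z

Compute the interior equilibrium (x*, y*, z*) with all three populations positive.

From dz/dt = 0: 0.0111y* = 0.255, so y* = 23.
From dx/dt = 0: 1.18(1 - x*/1120) = 0.0333·23, giving x* = 1120·(1 - 0.648) = 394.
From dy/dt = 0: 0.00699·394 - 0.414 = 0.0306z*, so z* = 2.34/0.0306 = 76.4.

x* ≈ 394, y* ≈ 23, z* ≈ 76.4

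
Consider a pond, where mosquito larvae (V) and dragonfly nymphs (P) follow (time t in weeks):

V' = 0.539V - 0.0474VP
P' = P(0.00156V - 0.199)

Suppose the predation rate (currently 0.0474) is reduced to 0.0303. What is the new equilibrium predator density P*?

P* ≈ 17.8

At the interior fixed point, setting dV/dt = 0 with V > 0 fixes P* = (prey growth rate)/(VP coefficient) — independent of the other coefficients.
With the change, P* = 0.539/0.0303 = 17.8; it rises from 11.4.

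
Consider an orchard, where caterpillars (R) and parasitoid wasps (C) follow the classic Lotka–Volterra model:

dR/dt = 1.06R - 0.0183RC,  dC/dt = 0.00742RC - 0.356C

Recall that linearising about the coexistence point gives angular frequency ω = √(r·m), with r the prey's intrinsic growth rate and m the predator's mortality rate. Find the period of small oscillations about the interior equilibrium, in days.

T ≈ 10.2 days

Here r = 1.06 and m = 0.356, so r·m = 0.377.
ω = √0.377 = 0.614 per day, hence T = 2π/ω ≈ 10.2 days.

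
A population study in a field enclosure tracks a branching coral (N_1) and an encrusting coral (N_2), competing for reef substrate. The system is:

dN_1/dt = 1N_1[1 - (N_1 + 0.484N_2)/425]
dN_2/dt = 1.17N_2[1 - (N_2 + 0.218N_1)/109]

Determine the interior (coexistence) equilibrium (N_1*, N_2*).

N_1* ≈ 416, N_2* ≈ 18.3

Setting both brackets to zero gives the nullclines N_1 + 0.484N_2 = 425 and 0.218N_1 + N_2 = 109.
Substituting N_2 = 109 - 0.218N_1 into the first: N_1(1 - 0.484·0.218) = 425 - 0.484·109.
So N_1* = 372/0.894 = 416, and then N_2* = 109 - 0.218·416 = 18.3.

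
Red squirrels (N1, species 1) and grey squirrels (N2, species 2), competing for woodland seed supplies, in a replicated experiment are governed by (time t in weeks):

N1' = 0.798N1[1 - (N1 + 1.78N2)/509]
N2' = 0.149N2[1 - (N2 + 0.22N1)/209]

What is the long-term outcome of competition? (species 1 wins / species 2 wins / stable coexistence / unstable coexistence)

stable coexistence

Compare the nullcline intercepts: K1/α12 = 509/1.78 = 286 > K2 = 209; K2/α21 = 209/0.22 = 950 > K1 = 509.
Since both inequalities hold, each species can invade when rare, so the interior equilibrium is stable.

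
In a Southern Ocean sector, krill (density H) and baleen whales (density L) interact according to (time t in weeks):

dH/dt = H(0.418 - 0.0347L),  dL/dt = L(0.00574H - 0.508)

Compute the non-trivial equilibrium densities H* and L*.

Set dL/dt = 0 with L > 0: 0.00574H - 0.508 = 0, so H* = 0.508/0.00574 = 88.5.
Set dH/dt = 0 with H > 0: 0.418 - 0.0347L = 0, so L* = 0.418/0.0347 = 12.

H* ≈ 88.5, L* ≈ 12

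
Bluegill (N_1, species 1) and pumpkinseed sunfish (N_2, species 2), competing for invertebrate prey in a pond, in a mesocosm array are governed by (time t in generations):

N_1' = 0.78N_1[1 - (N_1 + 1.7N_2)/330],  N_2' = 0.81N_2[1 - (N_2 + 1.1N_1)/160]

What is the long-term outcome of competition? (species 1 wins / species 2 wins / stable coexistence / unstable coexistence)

species 1 excludes species 2

Compare the nullcline intercepts: K1/α12 = 330/1.7 = 194 > K2 = 160; K2/α21 = 160/1.1 = 145 < K1 = 330.
Since the inequalities point opposite ways, species 1 can invade but species 2 cannot.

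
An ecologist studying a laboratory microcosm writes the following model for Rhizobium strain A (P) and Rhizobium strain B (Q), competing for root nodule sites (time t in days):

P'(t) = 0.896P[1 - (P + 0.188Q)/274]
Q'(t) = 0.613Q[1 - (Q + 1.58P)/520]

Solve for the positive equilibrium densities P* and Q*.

Setting both brackets to zero gives the nullclines P + 0.188Q = 274 and 1.58P + Q = 520.
Substituting Q = 520 - 1.58P into the first: P(1 - 0.188·1.58) = 274 - 0.188·520.
So P* = 176/0.703 = 251, and then Q* = 520 - 1.58·251 = 124.

P* ≈ 251, Q* ≈ 124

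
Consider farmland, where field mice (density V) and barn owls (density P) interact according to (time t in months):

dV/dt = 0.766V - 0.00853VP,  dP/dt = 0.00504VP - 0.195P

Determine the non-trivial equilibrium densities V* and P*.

V* ≈ 38.7, P* ≈ 89.8

Set dP/dt = 0 with P > 0: 0.00504V - 0.195 = 0, so V* = 0.195/0.00504 = 38.7.
Set dV/dt = 0 with V > 0: 0.766 - 0.00853P = 0, so P* = 0.766/0.00853 = 89.8.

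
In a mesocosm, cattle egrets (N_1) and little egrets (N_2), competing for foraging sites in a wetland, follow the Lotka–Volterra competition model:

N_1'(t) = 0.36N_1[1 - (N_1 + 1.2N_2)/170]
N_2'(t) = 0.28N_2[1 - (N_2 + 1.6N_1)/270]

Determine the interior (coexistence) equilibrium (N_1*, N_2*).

Setting both brackets to zero gives the nullclines N_1 + 1.2N_2 = 170 and 1.6N_1 + N_2 = 270.
Substituting N_2 = 270 - 1.6N_1 into the first: N_1(1 - 1.2·1.6) = 170 - 1.2·270.
So N_1* = -154/-0.92 = 167, and then N_2* = 270 - 1.6·167 = 2.17.

N_1* ≈ 167, N_2* ≈ 2.17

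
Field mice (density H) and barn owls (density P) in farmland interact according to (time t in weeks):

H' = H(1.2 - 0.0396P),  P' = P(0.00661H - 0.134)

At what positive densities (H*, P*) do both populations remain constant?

Set dP/dt = 0 with P > 0: 0.00661H - 0.134 = 0, so H* = 0.134/0.00661 = 20.3.
Set dH/dt = 0 with H > 0: 1.2 - 0.0396P = 0, so P* = 1.2/0.0396 = 30.3.

H* ≈ 20.3, P* ≈ 30.3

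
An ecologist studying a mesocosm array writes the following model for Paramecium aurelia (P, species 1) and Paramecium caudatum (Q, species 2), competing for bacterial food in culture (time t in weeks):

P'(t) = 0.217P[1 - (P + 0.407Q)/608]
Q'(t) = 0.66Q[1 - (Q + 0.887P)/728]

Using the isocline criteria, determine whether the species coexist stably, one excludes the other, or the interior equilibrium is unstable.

Compare the nullcline intercepts: K1/α12 = 608/0.407 = 1490 > K2 = 728; K2/α21 = 728/0.887 = 821 > K1 = 608.
Since both inequalities hold, each species can invade when rare, so the interior equilibrium is stable.

stable coexistence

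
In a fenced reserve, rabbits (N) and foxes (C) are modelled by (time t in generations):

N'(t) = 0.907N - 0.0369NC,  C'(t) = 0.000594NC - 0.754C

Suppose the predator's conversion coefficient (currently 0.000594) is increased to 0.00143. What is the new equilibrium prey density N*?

At the interior fixed point, setting dC/dt = 0 with C > 0 fixes N* = (predator death rate)/(NC coefficient) — independent of the other coefficients.
With the change, N* = 0.754/0.00143 = 527; it falls from 1270.

N* ≈ 527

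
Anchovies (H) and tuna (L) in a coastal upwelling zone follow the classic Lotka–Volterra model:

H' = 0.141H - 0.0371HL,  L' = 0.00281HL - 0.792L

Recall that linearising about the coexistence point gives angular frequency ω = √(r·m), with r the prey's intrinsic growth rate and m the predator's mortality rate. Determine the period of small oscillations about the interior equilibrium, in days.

T ≈ 18.8 days

Here r = 0.141 and m = 0.792, so r·m = 0.112.
ω = √0.112 = 0.334 per day, hence T = 2π/ω ≈ 18.8 days.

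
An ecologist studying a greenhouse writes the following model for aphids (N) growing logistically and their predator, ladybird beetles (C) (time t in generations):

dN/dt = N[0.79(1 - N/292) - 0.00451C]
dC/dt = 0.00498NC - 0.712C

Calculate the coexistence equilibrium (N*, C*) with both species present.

N* ≈ 143, C* ≈ 89.4

From dC/dt = 0 with C > 0: 0.00498N* = 0.712, so N* = 143.
Substitute into dN/dt = 0: 0.79(1 - 143/292) = 0.00451C*.
The bracket is 0.51, giving C* = 0.403/0.00451 = 89.4.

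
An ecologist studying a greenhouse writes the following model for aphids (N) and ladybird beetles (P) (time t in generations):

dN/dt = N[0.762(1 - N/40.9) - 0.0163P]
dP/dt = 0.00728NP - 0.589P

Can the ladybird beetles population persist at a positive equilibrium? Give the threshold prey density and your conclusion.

The predator equation gives dP/dt > 0 only when N > 0.589/0.00728 = 80.9.
Without the predator, N → K = 40.9. Since 40.9 < 80.9, the predator cannot invade.

Threshold N = 80.9; K < 80.9, so no, the predator goes extinct.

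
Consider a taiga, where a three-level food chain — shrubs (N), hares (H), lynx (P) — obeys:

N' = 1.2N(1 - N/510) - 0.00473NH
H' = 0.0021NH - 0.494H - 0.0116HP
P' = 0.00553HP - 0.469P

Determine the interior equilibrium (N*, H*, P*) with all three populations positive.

N* ≈ 340, H* ≈ 84.8, P* ≈ 18.9

From dP/dt = 0: 0.00553H* = 0.469, so H* = 84.8.
From dN/dt = 0: 1.2(1 - N*/510) = 0.00473·84.8, giving N* = 510·(1 - 0.334) = 340.
From dH/dt = 0: 0.0021·340 - 0.494 = 0.0116P*, so P* = 0.219/0.0116 = 18.9.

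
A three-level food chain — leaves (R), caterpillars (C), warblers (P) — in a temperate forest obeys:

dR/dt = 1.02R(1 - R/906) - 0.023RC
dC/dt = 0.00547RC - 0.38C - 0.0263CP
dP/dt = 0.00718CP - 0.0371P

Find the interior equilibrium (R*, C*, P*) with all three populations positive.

R* ≈ 800, C* ≈ 5.17, P* ≈ 152

From dP/dt = 0: 0.00718C* = 0.0371, so C* = 5.17.
From dR/dt = 0: 1.02(1 - R*/906) = 0.023·5.17, giving R* = 906·(1 - 0.117) = 800.
From dC/dt = 0: 0.00547·800 - 0.38 = 0.0263P*, so P* = 4/0.0263 = 152.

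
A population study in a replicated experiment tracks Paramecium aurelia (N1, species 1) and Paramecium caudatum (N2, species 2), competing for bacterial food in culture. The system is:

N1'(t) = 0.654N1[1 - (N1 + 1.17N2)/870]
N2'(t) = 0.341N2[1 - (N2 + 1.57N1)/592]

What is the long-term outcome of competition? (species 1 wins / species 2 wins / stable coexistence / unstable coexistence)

species 1 excludes species 2

Compare the nullcline intercepts: K1/α12 = 870/1.17 = 744 > K2 = 592; K2/α21 = 592/1.57 = 377 < K1 = 870.
Since the inequalities point opposite ways, species 1 can invade but species 2 cannot.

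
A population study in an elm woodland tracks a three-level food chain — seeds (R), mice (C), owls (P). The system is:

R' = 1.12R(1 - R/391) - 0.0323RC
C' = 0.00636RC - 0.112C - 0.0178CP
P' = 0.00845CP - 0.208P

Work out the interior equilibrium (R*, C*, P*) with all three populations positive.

R* ≈ 113, C* ≈ 24.6, P* ≈ 34.2

From dP/dt = 0: 0.00845C* = 0.208, so C* = 24.6.
From dR/dt = 0: 1.12(1 - R*/391) = 0.0323·24.6, giving R* = 391·(1 - 0.71) = 113.
From dC/dt = 0: 0.00636·113 - 0.112 = 0.0178P*, so P* = 0.609/0.0178 = 34.2.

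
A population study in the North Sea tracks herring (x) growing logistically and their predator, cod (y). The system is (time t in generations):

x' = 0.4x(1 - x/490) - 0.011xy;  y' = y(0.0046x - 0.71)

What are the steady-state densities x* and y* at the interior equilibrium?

From dy/dt = 0 with y > 0: 0.0046x* = 0.71, so x* = 154.
Substitute into dx/dt = 0: 0.4(1 - 154/490) = 0.011y*.
The bracket is 0.685, giving y* = 0.274/0.011 = 24.9.

x* ≈ 154, y* ≈ 24.9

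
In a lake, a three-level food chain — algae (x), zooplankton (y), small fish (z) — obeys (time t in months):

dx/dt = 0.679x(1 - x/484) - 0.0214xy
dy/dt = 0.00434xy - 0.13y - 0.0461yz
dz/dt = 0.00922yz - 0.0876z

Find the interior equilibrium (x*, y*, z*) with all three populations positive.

x* ≈ 339, y* ≈ 9.5, z* ≈ 29.1

From dz/dt = 0: 0.00922y* = 0.0876, so y* = 9.5.
From dx/dt = 0: 0.679(1 - x*/484) = 0.0214·9.5, giving x* = 484·(1 - 0.299) = 339.
From dy/dt = 0: 0.00434·339 - 0.13 = 0.0461z*, so z* = 1.34/0.0461 = 29.1.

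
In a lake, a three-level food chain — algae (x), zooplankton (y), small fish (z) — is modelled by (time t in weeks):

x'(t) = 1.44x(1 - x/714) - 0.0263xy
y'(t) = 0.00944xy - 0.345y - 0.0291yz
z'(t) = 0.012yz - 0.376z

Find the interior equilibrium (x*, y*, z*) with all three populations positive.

x* ≈ 305, y* ≈ 31.3, z* ≈ 87.2

From dz/dt = 0: 0.012y* = 0.376, so y* = 31.3.
From dx/dt = 0: 1.44(1 - x*/714) = 0.0263·31.3, giving x* = 714·(1 - 0.572) = 305.
From dy/dt = 0: 0.00944·305 - 0.345 = 0.0291z*, so z* = 2.54/0.0291 = 87.2.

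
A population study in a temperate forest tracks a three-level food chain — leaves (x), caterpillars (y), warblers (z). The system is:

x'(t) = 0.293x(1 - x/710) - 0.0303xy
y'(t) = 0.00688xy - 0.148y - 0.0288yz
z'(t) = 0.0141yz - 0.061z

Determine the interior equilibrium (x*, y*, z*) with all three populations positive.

From dz/dt = 0: 0.0141y* = 0.061, so y* = 4.33.
From dx/dt = 0: 0.293(1 - x*/710) = 0.0303·4.33, giving x* = 710·(1 - 0.447) = 392.
From dy/dt = 0: 0.00688·392 - 0.148 = 0.0288z*, so z* = 2.55/0.0288 = 88.6.

x* ≈ 392, y* ≈ 4.33, z* ≈ 88.6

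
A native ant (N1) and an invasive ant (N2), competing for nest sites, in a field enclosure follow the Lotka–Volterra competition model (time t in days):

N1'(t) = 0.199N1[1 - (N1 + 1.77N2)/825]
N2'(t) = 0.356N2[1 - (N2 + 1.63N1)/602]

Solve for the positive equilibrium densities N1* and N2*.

N1* ≈ 128, N2* ≈ 394

Setting both brackets to zero gives the nullclines N1 + 1.77N2 = 825 and 1.63N1 + N2 = 602.
Substituting N2 = 602 - 1.63N1 into the first: N1(1 - 1.77·1.63) = 825 - 1.77·602.
So N1* = -241/-1.89 = 128, and then N2* = 602 - 1.63·128 = 394.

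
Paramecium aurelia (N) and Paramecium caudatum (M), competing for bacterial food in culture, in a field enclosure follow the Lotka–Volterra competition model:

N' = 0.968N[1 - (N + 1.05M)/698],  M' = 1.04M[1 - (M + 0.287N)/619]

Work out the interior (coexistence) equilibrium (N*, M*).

N* ≈ 68.8, M* ≈ 599

Setting both brackets to zero gives the nullclines N + 1.05M = 698 and 0.287N + M = 619.
Substituting M = 619 - 0.287N into the first: N(1 - 1.05·0.287) = 698 - 1.05·619.
So N* = 48/0.699 = 68.8, and then M* = 619 - 0.287·68.8 = 599.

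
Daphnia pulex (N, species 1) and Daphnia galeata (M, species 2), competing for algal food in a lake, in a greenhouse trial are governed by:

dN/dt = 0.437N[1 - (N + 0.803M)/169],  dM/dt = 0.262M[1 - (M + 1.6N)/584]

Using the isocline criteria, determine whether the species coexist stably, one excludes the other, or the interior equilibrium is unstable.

Compare the nullcline intercepts: K1/α12 = 169/0.803 = 210 < K2 = 584; K2/α21 = 584/1.6 = 365 > K1 = 169.
Since the inequalities point opposite ways, species 2 can invade but species 1 cannot.

species 2 excludes species 1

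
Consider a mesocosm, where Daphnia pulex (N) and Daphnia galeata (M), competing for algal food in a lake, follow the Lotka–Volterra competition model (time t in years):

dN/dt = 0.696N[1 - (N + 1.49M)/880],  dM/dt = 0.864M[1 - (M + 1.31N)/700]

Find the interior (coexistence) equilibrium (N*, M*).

N* ≈ 171, M* ≈ 476

Setting both brackets to zero gives the nullclines N + 1.49M = 880 and 1.31N + M = 700.
Substituting M = 700 - 1.31N into the first: N(1 - 1.49·1.31) = 880 - 1.49·700.
So N* = -163/-0.952 = 171, and then M* = 700 - 1.31·171 = 476.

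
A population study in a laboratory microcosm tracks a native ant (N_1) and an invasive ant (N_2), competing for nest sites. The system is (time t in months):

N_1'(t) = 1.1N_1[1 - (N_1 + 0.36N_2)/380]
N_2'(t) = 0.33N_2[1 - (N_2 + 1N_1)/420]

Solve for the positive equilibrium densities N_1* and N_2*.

Setting both brackets to zero gives the nullclines N_1 + 0.36N_2 = 380 and 1N_1 + N_2 = 420.
Substituting N_2 = 420 - 1N_1 into the first: N_1(1 - 0.36·1) = 380 - 0.36·420.
So N_1* = 229/0.64 = 358, and then N_2* = 420 - 1·358 = 62.5.

N_1* ≈ 358, N_2* ≈ 62.5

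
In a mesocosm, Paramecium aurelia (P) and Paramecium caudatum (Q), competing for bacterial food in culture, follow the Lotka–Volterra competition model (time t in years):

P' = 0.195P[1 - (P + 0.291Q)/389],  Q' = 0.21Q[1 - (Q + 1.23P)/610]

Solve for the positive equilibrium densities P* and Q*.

Setting both brackets to zero gives the nullclines P + 0.291Q = 389 and 1.23P + Q = 610.
Substituting Q = 610 - 1.23P into the first: P(1 - 0.291·1.23) = 389 - 0.291·610.
So P* = 211/0.642 = 329, and then Q* = 610 - 1.23·329 = 205.

P* ≈ 329, Q* ≈ 205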